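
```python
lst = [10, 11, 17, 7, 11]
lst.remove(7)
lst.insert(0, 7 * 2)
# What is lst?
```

After line 1: lst = [10, 11, 17, 7, 11]
After line 2 (remove first 7): lst = [10, 11, 17, 11]
After line 3 (insert 14 at index 0): lst = [14, 10, 11, 17, 11]

[14, 10, 11, 17, 11]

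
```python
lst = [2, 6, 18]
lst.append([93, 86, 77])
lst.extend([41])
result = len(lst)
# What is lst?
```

After line 1: lst = [2, 6, 18]
After line 2 (append adds [93, 86, 77] as single element): lst = [2, 6, 18, [93, 86, 77]]
After line 3 (extend unpacks [41], adds 41): lst = [2, 6, 18, [93, 86, 77], 41]
After line 4: result = len(lst) = 5

[2, 6, 18, [93, 86, 77], 41]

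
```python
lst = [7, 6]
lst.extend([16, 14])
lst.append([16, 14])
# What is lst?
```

After line 1: lst = [7, 6]
After line 2 (extend unpacks [16, 14]): lst = [7, 6, 16, 14]
After line 3 (append adds [16, 14] as single element): lst = [7, 6, 16, 14, [16, 14]]

[7, 6, 16, 14, [16, 14]]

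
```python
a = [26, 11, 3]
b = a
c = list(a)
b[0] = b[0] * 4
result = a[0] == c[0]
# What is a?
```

After line 1: a = [26, 11, 3]
After line 2 (b = a, alias): a = [26, 11, 3], b = [26, 11, 3]
After line 3 (c = list(a) is a copy, new object): c = [26, 11, 3]
After line 4 (b[0] = 26 * 4 = 104; mutates shared a/b): a = b = [104, 11, 3], c = [26, 11, 3]
After line 5 (a[0] = 104, c[0] = 26; result = False)

[104, 11, 3]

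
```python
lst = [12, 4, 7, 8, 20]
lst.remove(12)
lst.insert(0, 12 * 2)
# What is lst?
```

After line 1: lst = [12, 4, 7, 8, 20]
After line 2 (remove first 12): lst = [4, 7, 8, 20]
After line 3 (insert 24 at index 0): lst = [24, 4, 7, 8, 20]

[24, 4, 7, 8, 20]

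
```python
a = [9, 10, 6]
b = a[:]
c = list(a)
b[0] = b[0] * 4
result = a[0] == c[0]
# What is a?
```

After line 1: a = [9, 10, 6]
After line 2 (b = a[:], copy): a = [9, 10, 6], b = [9, 10, 6]
After line 3 (c = list(a) is a copy, new object): c = [9, 10, 6]
After line 4 (b[0] = 9 * 4 = 36; only b mutates (copy)): a = [9, 10, 6], b = [36, 10, 6], c = [9, 10, 6]
After line 5 (a[0] = 9, c[0] = 9; result = True)

[9, 10, 6]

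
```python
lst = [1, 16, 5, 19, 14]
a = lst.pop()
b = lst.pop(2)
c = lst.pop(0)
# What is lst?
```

After line 1: lst = [1, 16, 5, 19, 14]
After line 2 (pop() -> a = 14): lst = [1, 16, 5, 19]
After line 3 (pop(2) -> b = 5): lst = [1, 16, 19]
After line 4 (pop(0) -> c = 1): lst = [16, 19]

[16, 19]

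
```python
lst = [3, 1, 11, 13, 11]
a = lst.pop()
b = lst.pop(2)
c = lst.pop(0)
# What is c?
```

After line 1: lst = [3, 1, 11, 13, 11]
After line 2 (pop() -> a = 11): lst = [3, 1, 11, 13]
After line 3 (pop(2) -> b = 11): lst = [3, 1, 13]
After line 4 (pop(0) -> c = 3): lst = [1, 13]

3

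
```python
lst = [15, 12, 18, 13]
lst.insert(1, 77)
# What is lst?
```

[15, 77, 12, 18, 13]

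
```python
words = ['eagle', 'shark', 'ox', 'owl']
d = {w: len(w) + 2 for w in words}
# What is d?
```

{'eagle': 7, 'shark': 7, 'ox': 4, 'owl': 5}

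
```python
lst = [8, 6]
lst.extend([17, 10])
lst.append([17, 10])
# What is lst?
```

After line 1: lst = [8, 6]
After line 2 (extend unpacks [17, 10]): lst = [8, 6, 17, 10]
After line 3 (append adds [17, 10] as single element): lst = [8, 6, 17, 10, [17, 10]]

[8, 6, 17, 10, [17, 10]]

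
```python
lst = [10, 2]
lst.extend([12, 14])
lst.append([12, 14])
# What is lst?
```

After line 1: lst = [10, 2]
After line 2 (extend unpacks [12, 14]): lst = [10, 2, 12, 14]
After line 3 (append adds [12, 14] as single element): lst = [10, 2, 12, 14, [12, 14]]

[10, 2, 12, 14, [12, 14]]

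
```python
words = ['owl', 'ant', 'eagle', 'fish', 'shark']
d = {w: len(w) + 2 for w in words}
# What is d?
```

{'owl': 5, 'ant': 5, 'eagle': 7, 'fish': 6, 'shark': 7}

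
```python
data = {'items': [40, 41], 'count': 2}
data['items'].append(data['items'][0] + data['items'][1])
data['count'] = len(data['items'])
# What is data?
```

After line 1: data = {'items': [40, 41], 'count': 2}
After line 2 (append 40 + 41 = 81): data = {'items': [40, 41, 81], 'count': 2}
After line 3 (count = len(items) = 3): data = {'items': [40, 41, 81], 'count': 3}

{'items': [40, 41, 81], 'count': 3}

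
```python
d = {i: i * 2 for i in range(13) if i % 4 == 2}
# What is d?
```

{2: 4, 6: 12, 10: 20}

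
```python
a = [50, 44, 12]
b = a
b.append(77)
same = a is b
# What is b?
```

After line 1: a = [50, 44, 12]
After line 2 (b = a is an alias, same object): a = [50, 44, 12], b = [50, 44, 12]
After line 3 (b.append mutates the shared list): a = [50, 44, 12, 77], b = [50, 44, 12, 77]
After line 4 (same = a is b; same object -> True): same = True

[50, 44, 12, 77]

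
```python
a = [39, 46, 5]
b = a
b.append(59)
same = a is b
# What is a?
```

After line 1: a = [39, 46, 5]
After line 2 (b = a is an alias, same object): a = [39, 46, 5], b = [39, 46, 5]
After line 3 (b.append mutates the shared list): a = [39, 46, 5, 59], b = [39, 46, 5, 59]
After line 4 (same = a is b; same object -> True): same = True

[39, 46, 5, 59]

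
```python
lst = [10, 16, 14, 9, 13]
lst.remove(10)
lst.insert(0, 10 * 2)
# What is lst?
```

After line 1: lst = [10, 16, 14, 9, 13]
After line 2 (remove first 10): lst = [16, 14, 9, 13]
After line 3 (insert 20 at index 0): lst = [20, 16, 14, 9, 13]

[20, 16, 14, 9, 13]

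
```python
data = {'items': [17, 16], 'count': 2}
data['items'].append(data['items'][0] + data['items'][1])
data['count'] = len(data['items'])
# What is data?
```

After line 1: data = {'items': [17, 16], 'count': 2}
After line 2 (append 17 + 16 = 33): data = {'items': [17, 16, 33], 'count': 2}
After line 3 (count = len(items) = 3): data = {'items': [17, 16, 33], 'count': 3}

{'items': [17, 16, 33], 'count': 3}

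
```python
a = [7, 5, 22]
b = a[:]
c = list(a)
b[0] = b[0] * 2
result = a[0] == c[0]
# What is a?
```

After line 1: a = [7, 5, 22]
After line 2 (b = a[:], copy): a = [7, 5, 22], b = [7, 5, 22]
After line 3 (c = list(a) is a copy, new object): c = [7, 5, 22]
After line 4 (b[0] = 7 * 2 = 14; only b mutates (copy)): a = [7, 5, 22], b = [14, 5, 22], c = [7, 5, 22]
After line 5 (a[0] = 7, c[0] = 7; result = True)

[7, 5, 22]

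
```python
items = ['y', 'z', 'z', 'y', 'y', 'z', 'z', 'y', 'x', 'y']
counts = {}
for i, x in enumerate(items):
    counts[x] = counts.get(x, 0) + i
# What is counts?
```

Initial: counts = {}, items = ['y', 'z', 'z', 'y', 'y', 'z', 'z', 'y', 'x', 'y']
i=0, x='y': counts = {'y': 0}
i=1, x='z': counts = {'y': 0, 'z': 1}
i=2, x='z': counts = {'y': 0, 'z': 3}
i=3, x='y': counts = {'y': 3, 'z': 3}
i=4, x='y': counts = {'y': 7, 'z': 3}
i=5, x='z': counts = {'y': 7, 'z': 8}
i=6, x='z': counts = {'y': 7, 'z': 14}
i=7, x='y': counts = {'y': 14, 'z': 14}
i=8, x='x': counts = {'y': 14, 'z': 14, 'x': 8}
i=9, x='y': counts = {'y': 23, 'z': 14, 'x': 8}

{'y': 23, 'z': 14, 'x': 8}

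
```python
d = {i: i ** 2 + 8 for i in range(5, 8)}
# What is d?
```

{5: 33, 6: 44, 7: 57}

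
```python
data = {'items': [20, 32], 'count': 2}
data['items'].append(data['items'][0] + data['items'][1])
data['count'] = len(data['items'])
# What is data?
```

After line 1: data = {'items': [20, 32], 'count': 2}
After line 2 (append 20 + 32 = 52): data = {'items': [20, 32, 52], 'count': 2}
After line 3 (count = len(items) = 3): data = {'items': [20, 32, 52], 'count': 3}

{'items': [20, 32, 52], 'count': 3}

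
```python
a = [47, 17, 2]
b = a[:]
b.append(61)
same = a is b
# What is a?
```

After line 1: a = [47, 17, 2]
After line 2 (b = a[:] is a shallow copy, new object): a = [47, 17, 2], b = [47, 17, 2]
After line 3 (append only mutates b): a = [47, 17, 2], b = [47, 17, 2, 61]
After line 4 (same = a is b; different objects -> False): same = False

[47, 17, 2]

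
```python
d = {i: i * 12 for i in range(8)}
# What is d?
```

{0: 0, 1: 12, 2: 24, 3: 36, 4: 48, 5: 60, 6: 72, 7: 84}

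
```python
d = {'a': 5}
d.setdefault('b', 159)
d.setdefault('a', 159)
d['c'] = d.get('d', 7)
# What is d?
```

After line 1: d = {'a': 5}
After line 2 (setdefault adds 'b'=159): d = {'a': 5, 'b': 159}
After line 3 (setdefault 'a' no-op, already exists): d = {'a': 5, 'b': 159}
After line 4 (get('d', 7) returns default since 'd' not in d): d = {'a': 5, 'b': 159, 'c': 7}

{'a': 5, 'b': 159, 'c': 7}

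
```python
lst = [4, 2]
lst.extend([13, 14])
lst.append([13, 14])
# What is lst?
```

After line 1: lst = [4, 2]
After line 2 (extend unpacks [13, 14]): lst = [4, 2, 13, 14]
After line 3 (append adds [13, 14] as single element): lst = [4, 2, 13, 14, [13, 14]]

[4, 2, 13, 14, [13, 14]]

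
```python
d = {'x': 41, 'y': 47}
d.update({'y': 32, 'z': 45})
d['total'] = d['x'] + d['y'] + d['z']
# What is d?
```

After line 1: d = {'x': 41, 'y': 47}
After line 2 (y overwritten, z added): d = {'x': 41, 'y': 32, 'z': 45}
After line 3 (total = 41 + 32 + 45 = 118): d = {'x': 41, 'y': 32, 'z': 45, 'total': 118}

{'x': 41, 'y': 32, 'z': 45, 'total': 118}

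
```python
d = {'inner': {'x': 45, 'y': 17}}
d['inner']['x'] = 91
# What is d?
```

After line 1: d = {'inner': {'x': 45, 'y': 17}}
After line 2 (inner x overwritten): d = {'inner': {'x': 91, 'y': 17}}

{'inner': {'x': 91, 'y': 17}}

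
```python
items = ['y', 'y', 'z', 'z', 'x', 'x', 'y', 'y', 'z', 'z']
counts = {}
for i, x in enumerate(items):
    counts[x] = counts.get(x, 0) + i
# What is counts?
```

Initial: counts = {}, items = ['y', 'y', 'z', 'z', 'x', 'x', 'y', 'y', 'z', 'z']
i=0, x='y': counts = {'y': 0}
i=1, x='y': counts = {'y': 1}
i=2, x='z': counts = {'y': 1, 'z': 2}
i=3, x='z': counts = {'y': 1, 'z': 5}
i=4, x='x': counts = {'y': 1, 'z': 5, 'x': 4}
i=5, x='x': counts = {'y': 1, 'z': 5, 'x': 9}
i=6, x='y': counts = {'y': 7, 'z': 5, 'x': 9}
i=7, x='y': counts = {'y': 14, 'z': 5, 'x': 9}
i=8, x='z': counts = {'y': 14, 'z': 13, 'x': 9}
i=9, x='z': counts = {'y': 14, 'z': 22, 'x': 9}

{'y': 14, 'z': 22, 'x': 9}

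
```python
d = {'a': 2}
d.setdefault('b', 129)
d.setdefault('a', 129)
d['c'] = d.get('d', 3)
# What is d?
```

After line 1: d = {'a': 2}
After line 2 (setdefault adds 'b'=129): d = {'a': 2, 'b': 129}
After line 3 (setdefault 'a' no-op, already exists): d = {'a': 2, 'b': 129}
After line 4 (get('d', 3) returns default since 'd' not in d): d = {'a': 2, 'b': 129, 'c': 3}

{'a': 2, 'b': 129, 'c': 3}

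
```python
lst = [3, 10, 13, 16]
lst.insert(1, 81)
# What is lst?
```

[3, 81, 10, 13, 16]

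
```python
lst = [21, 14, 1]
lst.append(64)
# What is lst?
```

[21, 14, 1, 64]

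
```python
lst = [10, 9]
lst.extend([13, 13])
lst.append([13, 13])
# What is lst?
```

After line 1: lst = [10, 9]
After line 2 (extend unpacks [13, 13]): lst = [10, 9, 13, 13]
After line 3 (append adds [13, 13] as single element): lst = [10, 9, 13, 13, [13, 13]]

[10, 9, 13, 13, [13, 13]]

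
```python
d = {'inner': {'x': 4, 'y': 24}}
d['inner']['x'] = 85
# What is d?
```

After line 1: d = {'inner': {'x': 4, 'y': 24}}
After line 2 (inner x overwritten): d = {'inner': {'x': 85, 'y': 24}}

{'inner': {'x': 85, 'y': 24}}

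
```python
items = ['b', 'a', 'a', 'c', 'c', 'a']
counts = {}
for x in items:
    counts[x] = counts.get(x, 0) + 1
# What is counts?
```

Initial: counts = {}, items = ['b', 'a', 'a', 'c', 'c', 'a']
See 'b': counts = {'b': 1}
See 'a': counts = {'b': 1, 'a': 1}
See 'a': counts = {'b': 1, 'a': 2}
See 'c': counts = {'b': 1, 'a': 2, 'c': 1}
See 'c': counts = {'b': 1, 'a': 2, 'c': 2}
See 'a': counts = {'b': 1, 'a': 3, 'c': 2}

{'b': 1, 'a': 3, 'c': 2}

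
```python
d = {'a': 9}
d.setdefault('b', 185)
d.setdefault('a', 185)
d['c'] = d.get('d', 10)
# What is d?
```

After line 1: d = {'a': 9}
After line 2 (setdefault adds 'b'=185): d = {'a': 9, 'b': 185}
After line 3 (setdefault 'a' no-op, already exists): d = {'a': 9, 'b': 185}
After line 4 (get('d', 10) returns default since 'd' not in d): d = {'a': 9, 'b': 185, 'c': 10}

{'a': 9, 'b': 185, 'c': 10}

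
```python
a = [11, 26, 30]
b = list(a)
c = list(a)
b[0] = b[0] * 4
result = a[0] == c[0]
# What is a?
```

After line 1: a = [11, 26, 30]
After line 2 (b = list(a), copy): a = [11, 26, 30], b = [11, 26, 30]
After line 3 (c = list(a) is a copy, new object): c = [11, 26, 30]
After line 4 (b[0] = 11 * 4 = 44; only b mutates (copy)): a = [11, 26, 30], b = [44, 26, 30], c = [11, 26, 30]
After line 5 (a[0] = 11, c[0] = 11; result = True)

[11, 26, 30]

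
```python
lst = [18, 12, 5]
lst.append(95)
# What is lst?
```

[18, 12, 5, 95]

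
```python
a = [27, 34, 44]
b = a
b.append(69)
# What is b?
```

After line 1: a = [27, 34, 44]
After line 2 (b = a is an alias, same object): a = [27, 34, 44], b = [27, 34, 44]
After line 3 (b.append mutates the shared list): a = [27, 34, 44, 69], b = [27, 34, 44, 69]

[27, 34, 44, 69]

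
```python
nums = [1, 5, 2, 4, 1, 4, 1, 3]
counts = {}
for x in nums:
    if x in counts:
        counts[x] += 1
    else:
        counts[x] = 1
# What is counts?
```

Initial: counts = {}, nums = [1, 5, 2, 4, 1, 4, 1, 3]
See 1: counts = {1: 1}
See 5: counts = {1: 1, 5: 1}
See 2: counts = {1: 1, 5: 1, 2: 1}
See 4: counts = {1: 1, 5: 1, 2: 1, 4: 1}
See 1: counts = {1: 2, 5: 1, 2: 1, 4: 1}
See 4: counts = {1: 2, 5: 1, 2: 1, 4: 2}
See 1: counts = {1: 3, 5: 1, 2: 1, 4: 2}
See 3: counts = {1: 3, 5: 1, 2: 1, 4: 2, 3: 1}

{1: 3, 5: 1, 2: 1, 4: 2, 3: 1}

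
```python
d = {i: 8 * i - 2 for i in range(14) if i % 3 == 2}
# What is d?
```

{2: 14, 5: 38, 8: 62, 11: 86}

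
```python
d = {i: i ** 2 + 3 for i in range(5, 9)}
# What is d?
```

{5: 28, 6: 39, 7: 52, 8: 67}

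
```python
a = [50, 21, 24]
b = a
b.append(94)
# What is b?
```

After line 1: a = [50, 21, 24]
After line 2 (b = a is an alias, same object): a = [50, 21, 24], b = [50, 21, 24]
After line 3 (b.append mutates the shared list): a = [50, 21, 24, 94], b = [50, 21, 24, 94]

[50, 21, 24, 94]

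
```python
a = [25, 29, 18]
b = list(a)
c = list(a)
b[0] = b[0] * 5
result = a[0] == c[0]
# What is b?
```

After line 1: a = [25, 29, 18]
After line 2 (b = list(a), copy): a = [25, 29, 18], b = [25, 29, 18]
After line 3 (c = list(a) is a copy, new object): c = [25, 29, 18]
After line 4 (b[0] = 25 * 5 = 125; only b mutates (copy)): a = [25, 29, 18], b = [125, 29, 18], c = [25, 29, 18]
After line 5 (a[0] = 25, c[0] = 25; result = True)

[125, 29, 18]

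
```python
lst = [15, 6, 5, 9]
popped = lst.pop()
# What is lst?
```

[15, 6, 5]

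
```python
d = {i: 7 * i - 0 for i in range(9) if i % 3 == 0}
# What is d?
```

{0: 0, 3: 21, 6: 42}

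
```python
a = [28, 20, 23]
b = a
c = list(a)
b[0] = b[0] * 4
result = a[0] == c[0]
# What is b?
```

After line 1: a = [28, 20, 23]
After line 2 (b = a, alias): a = [28, 20, 23], b = [28, 20, 23]
After line 3 (c = list(a) is a copy, new object): c = [28, 20, 23]
After line 4 (b[0] = 28 * 4 = 112; mutates shared a/b): a = b = [112, 20, 23], c = [28, 20, 23]
After line 5 (a[0] = 112, c[0] = 28; result = False)

[112, 20, 23]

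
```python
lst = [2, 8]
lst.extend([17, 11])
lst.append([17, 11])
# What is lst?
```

After line 1: lst = [2, 8]
After line 2 (extend unpacks [17, 11]): lst = [2, 8, 17, 11]
After line 3 (append adds [17, 11] as single element): lst = [2, 8, 17, 11, [17, 11]]

[2, 8, 17, 11, [17, 11]]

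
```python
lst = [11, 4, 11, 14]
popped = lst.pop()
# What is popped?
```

14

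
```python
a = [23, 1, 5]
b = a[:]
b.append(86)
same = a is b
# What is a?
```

After line 1: a = [23, 1, 5]
After line 2 (b = a[:] is a shallow copy, new object): a = [23, 1, 5], b = [23, 1, 5]
After line 3 (append only mutates b): a = [23, 1, 5], b = [23, 1, 5, 86]
After line 4 (same = a is b; different objects -> False): same = False

[23, 1, 5]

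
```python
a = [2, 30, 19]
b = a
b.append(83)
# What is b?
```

After line 1: a = [2, 30, 19]
After line 2 (b = a is an alias, same object): a = [2, 30, 19], b = [2, 30, 19]
After line 3 (b.append mutates the shared list): a = [2, 30, 19, 83], b = [2, 30, 19, 83]

[2, 30, 19, 83]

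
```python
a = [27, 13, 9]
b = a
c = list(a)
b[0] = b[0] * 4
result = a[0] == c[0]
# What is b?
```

After line 1: a = [27, 13, 9]
After line 2 (b = a, alias): a = [27, 13, 9], b = [27, 13, 9]
After line 3 (c = list(a) is a copy, new object): c = [27, 13, 9]
After line 4 (b[0] = 27 * 4 = 108; mutates shared a/b): a = b = [108, 13, 9], c = [27, 13, 9]
After line 5 (a[0] = 108, c[0] = 27; result = False)

[108, 13, 9]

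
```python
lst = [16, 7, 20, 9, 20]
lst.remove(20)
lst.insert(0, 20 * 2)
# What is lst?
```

After line 1: lst = [16, 7, 20, 9, 20]
After line 2 (remove first 20): lst = [16, 7, 9, 20]
After line 3 (insert 40 at index 0): lst = [40, 16, 7, 9, 20]

[40, 16, 7, 9, 20]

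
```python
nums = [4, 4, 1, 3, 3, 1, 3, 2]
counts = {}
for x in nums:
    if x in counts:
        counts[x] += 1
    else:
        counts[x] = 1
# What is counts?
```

Initial: counts = {}, nums = [4, 4, 1, 3, 3, 1, 3, 2]
See 4: counts = {4: 1}
See 4: counts = {4: 2}
See 1: counts = {4: 2, 1: 1}
See 3: counts = {4: 2, 1: 1, 3: 1}
See 3: counts = {4: 2, 1: 1, 3: 2}
See 1: counts = {4: 2, 1: 2, 3: 2}
See 3: counts = {4: 2, 1: 2, 3: 3}
See 2: counts = {4: 2, 1: 2, 3: 3, 2: 1}

{4: 2, 1: 2, 3: 3, 2: 1}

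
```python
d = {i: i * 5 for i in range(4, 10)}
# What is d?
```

{4: 20, 5: 25, 6: 30, 7: 35, 8: 40, 9: 45}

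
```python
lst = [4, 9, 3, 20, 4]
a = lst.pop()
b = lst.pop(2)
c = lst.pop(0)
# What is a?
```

After line 1: lst = [4, 9, 3, 20, 4]
After line 2 (pop() -> a = 4): lst = [4, 9, 3, 20]
After line 3 (pop(2) -> b = 3): lst = [4, 9, 20]
After line 4 (pop(0) -> c = 4): lst = [9, 20]

4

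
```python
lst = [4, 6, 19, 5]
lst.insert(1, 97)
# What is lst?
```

[4, 97, 6, 19, 5]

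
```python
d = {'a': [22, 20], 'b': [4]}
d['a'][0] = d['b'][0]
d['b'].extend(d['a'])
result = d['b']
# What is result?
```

After line 1: d = {'a': [22, 20], 'b': [4]}
After line 2 (a[0] = b[0] = 4): d = {'a': [4, 20], 'b': [4]}
After line 3 (b.extend(a) appends [4, 20]): d = {'a': [4, 20], 'b': [4, 4, 20]}
After line 4: result = d['b'] = [4, 4, 20]

[4, 4, 20]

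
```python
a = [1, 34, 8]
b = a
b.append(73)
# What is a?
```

After line 1: a = [1, 34, 8]
After line 2 (b = a is an alias, same object): a = [1, 34, 8], b = [1, 34, 8]
After line 3 (b.append mutates the shared list): a = [1, 34, 8, 73], b = [1, 34, 8, 73]

[1, 34, 8, 73]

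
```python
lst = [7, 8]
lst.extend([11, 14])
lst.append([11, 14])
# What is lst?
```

After line 1: lst = [7, 8]
After line 2 (extend unpacks [11, 14]): lst = [7, 8, 11, 14]
After line 3 (append adds [11, 14] as single element): lst = [7, 8, 11, 14, [11, 14]]

[7, 8, 11, 14, [11, 14]]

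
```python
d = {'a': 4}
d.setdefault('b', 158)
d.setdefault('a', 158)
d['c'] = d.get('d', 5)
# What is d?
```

After line 1: d = {'a': 4}
After line 2 (setdefault adds 'b'=158): d = {'a': 4, 'b': 158}
After line 3 (setdefault 'a' no-op, already exists): d = {'a': 4, 'b': 158}
After line 4 (get('d', 5) returns default since 'd' not in d): d = {'a': 4, 'b': 158, 'c': 5}

{'a': 4, 'b': 158, 'c': 5}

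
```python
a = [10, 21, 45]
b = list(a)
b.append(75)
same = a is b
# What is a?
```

After line 1: a = [10, 21, 45]
After line 2 (b = list(a) is a shallow copy, new object): a = [10, 21, 45], b = [10, 21, 45]
After line 3 (append only mutates b): a = [10, 21, 45], b = [10, 21, 45, 75]
After line 4 (same = a is b; different objects -> False): same = False

[10, 21, 45]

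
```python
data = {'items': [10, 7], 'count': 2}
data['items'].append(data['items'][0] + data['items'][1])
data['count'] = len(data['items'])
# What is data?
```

After line 1: data = {'items': [10, 7], 'count': 2}
After line 2 (append 10 + 7 = 17): data = {'items': [10, 7, 17], 'count': 2}
After line 3 (count = len(items) = 3): data = {'items': [10, 7, 17], 'count': 3}

{'items': [10, 7, 17], 'count': 3}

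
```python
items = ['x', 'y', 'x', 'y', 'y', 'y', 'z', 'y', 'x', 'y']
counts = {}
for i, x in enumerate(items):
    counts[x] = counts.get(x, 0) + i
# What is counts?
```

Initial: counts = {}, items = ['x', 'y', 'x', 'y', 'y', 'y', 'z', 'y', 'x', 'y']
i=0, x='x': counts = {'x': 0}
i=1, x='y': counts = {'x': 0, 'y': 1}
i=2, x='x': counts = {'x': 2, 'y': 1}
i=3, x='y': counts = {'x': 2, 'y': 4}
i=4, x='y': counts = {'x': 2, 'y': 8}
i=5, x='y': counts = {'x': 2, 'y': 13}
i=6, x='z': counts = {'x': 2, 'y': 13, 'z': 6}
i=7, x='y': counts = {'x': 2, 'y': 20, 'z': 6}
i=8, x='x': counts = {'x': 10, 'y': 20, 'z': 6}
i=9, x='y': counts = {'x': 10, 'y': 29, 'z': 6}

{'x': 10, 'y': 29, 'z': 6}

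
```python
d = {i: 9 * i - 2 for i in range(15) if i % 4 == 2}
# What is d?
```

{2: 16, 6: 52, 10: 88, 14: 124}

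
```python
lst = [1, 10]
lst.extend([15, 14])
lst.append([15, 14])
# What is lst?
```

After line 1: lst = [1, 10]
After line 2 (extend unpacks [15, 14]): lst = [1, 10, 15, 14]
After line 3 (append adds [15, 14] as single element): lst = [1, 10, 15, 14, [15, 14]]

[1, 10, 15, 14, [15, 14]]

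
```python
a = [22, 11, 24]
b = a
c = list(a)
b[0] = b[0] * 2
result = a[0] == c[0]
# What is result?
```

After line 1: a = [22, 11, 24]
After line 2 (b = a, alias): a = [22, 11, 24], b = [22, 11, 24]
After line 3 (c = list(a) is a copy, new object): c = [22, 11, 24]
After line 4 (b[0] = 22 * 2 = 44; mutates shared a/b): a = b = [44, 11, 24], c = [22, 11, 24]
After line 5 (a[0] = 44, c[0] = 22; result = False)

False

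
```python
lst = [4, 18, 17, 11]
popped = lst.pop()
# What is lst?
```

[4, 18, 17]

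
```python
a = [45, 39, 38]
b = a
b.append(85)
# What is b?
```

After line 1: a = [45, 39, 38]
After line 2 (b = a is an alias, same object): a = [45, 39, 38], b = [45, 39, 38]
After line 3 (b.append mutates the shared list): a = [45, 39, 38, 85], b = [45, 39, 38, 85]

[45, 39, 38, 85]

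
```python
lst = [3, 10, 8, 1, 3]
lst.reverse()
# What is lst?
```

[3, 1, 8, 10, 3]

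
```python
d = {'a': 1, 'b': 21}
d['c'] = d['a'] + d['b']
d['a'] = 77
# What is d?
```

After line 1: d = {'a': 1, 'b': 21}
After line 2 (d['c'] = 1 + 21): d = {'a': 1, 'b': 21, 'c': 22}
After line 3: d = {'a': 77, 'b': 21, 'c': 22}

{'a': 77, 'b': 21, 'c': 22}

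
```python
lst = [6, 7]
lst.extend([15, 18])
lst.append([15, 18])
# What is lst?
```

After line 1: lst = [6, 7]
After line 2 (extend unpacks [15, 18]): lst = [6, 7, 15, 18]
After line 3 (append adds [15, 18] as single element): lst = [6, 7, 15, 18, [15, 18]]

[6, 7, 15, 18, [15, 18]]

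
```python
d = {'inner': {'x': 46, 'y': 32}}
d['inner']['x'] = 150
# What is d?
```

After line 1: d = {'inner': {'x': 46, 'y': 32}}
After line 2 (inner x overwritten): d = {'inner': {'x': 150, 'y': 32}}

{'inner': {'x': 150, 'y': 32}}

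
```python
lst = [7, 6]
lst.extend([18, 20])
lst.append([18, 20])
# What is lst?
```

After line 1: lst = [7, 6]
After line 2 (extend unpacks [18, 20]): lst = [7, 6, 18, 20]
After line 3 (append adds [18, 20] as single element): lst = [7, 6, 18, 20, [18, 20]]

[7, 6, 18, 20, [18, 20]]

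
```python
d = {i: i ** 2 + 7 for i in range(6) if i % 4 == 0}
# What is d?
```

{0: 7, 4: 23}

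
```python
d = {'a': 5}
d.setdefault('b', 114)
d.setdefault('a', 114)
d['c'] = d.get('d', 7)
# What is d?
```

After line 1: d = {'a': 5}
After line 2 (setdefault adds 'b'=114): d = {'a': 5, 'b': 114}
After line 3 (setdefault 'a' no-op, already exists): d = {'a': 5, 'b': 114}
After line 4 (get('d', 7) returns default since 'd' not in d): d = {'a': 5, 'b': 114, 'c': 7}

{'a': 5, 'b': 114, 'c': 7}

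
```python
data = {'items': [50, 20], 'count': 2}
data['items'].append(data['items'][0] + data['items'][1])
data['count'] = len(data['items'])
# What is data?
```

After line 1: data = {'items': [50, 20], 'count': 2}
After line 2 (append 50 + 20 = 70): data = {'items': [50, 20, 70], 'count': 2}
After line 3 (count = len(items) = 3): data = {'items': [50, 20, 70], 'count': 3}

{'items': [50, 20, 70], 'count': 3}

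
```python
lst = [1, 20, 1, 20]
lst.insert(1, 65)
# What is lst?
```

[1, 65, 20, 1, 20]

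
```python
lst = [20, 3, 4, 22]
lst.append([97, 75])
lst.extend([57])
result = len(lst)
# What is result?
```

After line 1: lst = [20, 3, 4, 22]
After line 2 (append adds [97, 75] as single element): lst = [20, 3, 4, 22, [97, 75]]
After line 3 (extend unpacks [57], adds 57): lst = [20, 3, 4, 22, [97, 75], 57]
After line 4: result = len(lst) = 6

6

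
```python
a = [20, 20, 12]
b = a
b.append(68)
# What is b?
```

After line 1: a = [20, 20, 12]
After line 2 (b = a is an alias, same object): a = [20, 20, 12], b = [20, 20, 12]
After line 3 (b.append mutates the shared list): a = [20, 20, 12, 68], b = [20, 20, 12, 68]

[20, 20, 12, 68]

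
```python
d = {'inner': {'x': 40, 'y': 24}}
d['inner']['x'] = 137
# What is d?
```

After line 1: d = {'inner': {'x': 40, 'y': 24}}
After line 2 (inner x overwritten): d = {'inner': {'x': 137, 'y': 24}}

{'inner': {'x': 137, 'y': 24}}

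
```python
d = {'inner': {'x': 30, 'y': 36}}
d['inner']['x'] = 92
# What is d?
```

After line 1: d = {'inner': {'x': 30, 'y': 36}}
After line 2 (inner x overwritten): d = {'inner': {'x': 92, 'y': 36}}

{'inner': {'x': 92, 'y': 36}}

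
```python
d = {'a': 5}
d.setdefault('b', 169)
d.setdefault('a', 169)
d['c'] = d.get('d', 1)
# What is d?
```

After line 1: d = {'a': 5}
After line 2 (setdefault adds 'b'=169): d = {'a': 5, 'b': 169}
After line 3 (setdefault 'a' no-op, already exists): d = {'a': 5, 'b': 169}
After line 4 (get('d', 1) returns default since 'd' not in d): d = {'a': 5, 'b': 169, 'c': 1}

{'a': 5, 'b': 169, 'c': 1}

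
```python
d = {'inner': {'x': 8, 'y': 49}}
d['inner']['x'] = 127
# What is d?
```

After line 1: d = {'inner': {'x': 8, 'y': 49}}
After line 2 (inner x overwritten): d = {'inner': {'x': 127, 'y': 49}}

{'inner': {'x': 127, 'y': 49}}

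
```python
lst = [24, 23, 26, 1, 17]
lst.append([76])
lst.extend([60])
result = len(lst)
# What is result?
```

After line 1: lst = [24, 23, 26, 1, 17]
After line 2 (append adds [76] as single element): lst = [24, 23, 26, 1, 17, [76]]
After line 3 (extend unpacks [60], adds 60): lst = [24, 23, 26, 1, 17, [76], 60]
After line 4: result = len(lst) = 7

7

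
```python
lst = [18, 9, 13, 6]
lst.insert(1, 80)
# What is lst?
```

[18, 80, 9, 13, 6]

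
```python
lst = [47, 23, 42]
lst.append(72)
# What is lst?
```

[47, 23, 42, 72]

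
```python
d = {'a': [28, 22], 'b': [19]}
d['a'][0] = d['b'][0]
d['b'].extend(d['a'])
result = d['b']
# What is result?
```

After line 1: d = {'a': [28, 22], 'b': [19]}
After line 2 (a[0] = b[0] = 19): d = {'a': [19, 22], 'b': [19]}
After line 3 (b.extend(a) appends [19, 22]): d = {'a': [19, 22], 'b': [19, 19, 22]}
After line 4: result = d['b'] = [19, 19, 22]

[19, 19, 22]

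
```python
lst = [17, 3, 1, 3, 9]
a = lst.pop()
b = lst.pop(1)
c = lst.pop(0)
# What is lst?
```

After line 1: lst = [17, 3, 1, 3, 9]
After line 2 (pop() -> a = 9): lst = [17, 3, 1, 3]
After line 3 (pop(1) -> b = 3): lst = [17, 1, 3]
After line 4 (pop(0) -> c = 17): lst = [1, 3]

[1, 3]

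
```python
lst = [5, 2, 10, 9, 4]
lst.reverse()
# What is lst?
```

[4, 9, 10, 2, 5]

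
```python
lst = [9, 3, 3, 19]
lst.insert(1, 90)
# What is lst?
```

[9, 90, 3, 3, 19]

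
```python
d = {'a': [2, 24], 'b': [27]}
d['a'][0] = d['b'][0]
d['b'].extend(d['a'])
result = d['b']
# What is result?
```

After line 1: d = {'a': [2, 24], 'b': [27]}
After line 2 (a[0] = b[0] = 27): d = {'a': [27, 24], 'b': [27]}
After line 3 (b.extend(a) appends [27, 24]): d = {'a': [27, 24], 'b': [27, 27, 24]}
After line 4: result = d['b'] = [27, 27, 24]

[27, 27, 24]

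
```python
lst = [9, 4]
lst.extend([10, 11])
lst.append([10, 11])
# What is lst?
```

After line 1: lst = [9, 4]
After line 2 (extend unpacks [10, 11]): lst = [9, 4, 10, 11]
After line 3 (append adds [10, 11] as single element): lst = [9, 4, 10, 11, [10, 11]]

[9, 4, 10, 11, [10, 11]]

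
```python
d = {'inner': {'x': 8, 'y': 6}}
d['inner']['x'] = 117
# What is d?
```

After line 1: d = {'inner': {'x': 8, 'y': 6}}
After line 2 (inner x overwritten): d = {'inner': {'x': 117, 'y': 6}}

{'inner': {'x': 117, 'y': 6}}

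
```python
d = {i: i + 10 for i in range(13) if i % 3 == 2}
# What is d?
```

{2: 12, 5: 15, 8: 18, 11: 21}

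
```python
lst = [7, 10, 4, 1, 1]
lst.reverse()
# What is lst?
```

[1, 1, 4, 10, 7]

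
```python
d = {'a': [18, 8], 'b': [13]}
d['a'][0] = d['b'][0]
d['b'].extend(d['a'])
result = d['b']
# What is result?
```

After line 1: d = {'a': [18, 8], 'b': [13]}
After line 2 (a[0] = b[0] = 13): d = {'a': [13, 8], 'b': [13]}
After line 3 (b.extend(a) appends [13, 8]): d = {'a': [13, 8], 'b': [13, 13, 8]}
After line 4: result = d['b'] = [13, 13, 8]

[13, 13, 8]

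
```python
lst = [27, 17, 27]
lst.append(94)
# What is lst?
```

[27, 17, 27, 94]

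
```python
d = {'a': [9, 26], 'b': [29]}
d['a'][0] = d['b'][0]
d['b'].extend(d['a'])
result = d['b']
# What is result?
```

After line 1: d = {'a': [9, 26], 'b': [29]}
After line 2 (a[0] = b[0] = 29): d = {'a': [29, 26], 'b': [29]}
After line 3 (b.extend(a) appends [29, 26]): d = {'a': [29, 26], 'b': [29, 29, 26]}
After line 4: result = d['b'] = [29, 29, 26]

[29, 29, 26]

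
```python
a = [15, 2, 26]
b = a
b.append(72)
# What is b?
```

After line 1: a = [15, 2, 26]
After line 2 (b = a is an alias, same object): a = [15, 2, 26], b = [15, 2, 26]
After line 3 (b.append mutates the shared list): a = [15, 2, 26, 72], b = [15, 2, 26, 72]

[15, 2, 26, 72]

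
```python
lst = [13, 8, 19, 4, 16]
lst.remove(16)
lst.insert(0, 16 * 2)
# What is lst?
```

After line 1: lst = [13, 8, 19, 4, 16]
After line 2 (remove first 16): lst = [13, 8, 19, 4]
After line 3 (insert 32 at index 0): lst = [32, 13, 8, 19, 4]

[32, 13, 8, 19, 4]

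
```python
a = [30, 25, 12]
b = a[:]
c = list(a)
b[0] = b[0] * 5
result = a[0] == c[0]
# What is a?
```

After line 1: a = [30, 25, 12]
After line 2 (b = a[:], copy): a = [30, 25, 12], b = [30, 25, 12]
After line 3 (c = list(a) is a copy, new object): c = [30, 25, 12]
After line 4 (b[0] = 30 * 5 = 150; only b mutates (copy)): a = [30, 25, 12], b = [150, 25, 12], c = [30, 25, 12]
After line 5 (a[0] = 30, c[0] = 30; result = True)

[30, 25, 12]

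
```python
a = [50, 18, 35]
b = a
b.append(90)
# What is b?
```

After line 1: a = [50, 18, 35]
After line 2 (b = a is an alias, same object): a = [50, 18, 35], b = [50, 18, 35]
After line 3 (b.append mutates the shared list): a = [50, 18, 35, 90], b = [50, 18, 35, 90]

[50, 18, 35, 90]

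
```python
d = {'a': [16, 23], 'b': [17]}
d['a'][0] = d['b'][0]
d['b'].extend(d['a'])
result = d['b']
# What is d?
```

After line 1: d = {'a': [16, 23], 'b': [17]}
After line 2 (a[0] = b[0] = 17): d = {'a': [17, 23], 'b': [17]}
After line 3 (b.extend(a) appends [17, 23]): d = {'a': [17, 23], 'b': [17, 17, 23]}
After line 4: result = d['b'] = [17, 17, 23]

{'a': [17, 23], 'b': [17, 17, 23]}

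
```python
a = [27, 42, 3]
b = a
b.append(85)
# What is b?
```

After line 1: a = [27, 42, 3]
After line 2 (b = a is an alias, same object): a = [27, 42, 3], b = [27, 42, 3]
After line 3 (b.append mutates the shared list): a = [27, 42, 3, 85], b = [27, 42, 3, 85]

[27, 42, 3, 85]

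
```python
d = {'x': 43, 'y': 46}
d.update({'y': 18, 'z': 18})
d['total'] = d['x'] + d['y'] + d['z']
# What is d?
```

After line 1: d = {'x': 43, 'y': 46}
After line 2 (y overwritten, z added): d = {'x': 43, 'y': 18, 'z': 18}
After line 3 (total = 43 + 18 + 18 = 79): d = {'x': 43, 'y': 18, 'z': 18, 'total': 79}

{'x': 43, 'y': 18, 'z': 18, 'total': 79}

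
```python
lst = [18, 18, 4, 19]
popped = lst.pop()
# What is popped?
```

19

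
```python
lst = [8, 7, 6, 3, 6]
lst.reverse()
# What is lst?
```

[6, 3, 6, 7, 8]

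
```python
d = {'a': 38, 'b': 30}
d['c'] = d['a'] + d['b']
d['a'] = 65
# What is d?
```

After line 1: d = {'a': 38, 'b': 30}
After line 2 (d['c'] = 38 + 30): d = {'a': 38, 'b': 30, 'c': 68}
After line 3: d = {'a': 65, 'b': 30, 'c': 68}

{'a': 65, 'b': 30, 'c': 68}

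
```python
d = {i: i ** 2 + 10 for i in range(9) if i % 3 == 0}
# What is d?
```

{0: 10, 3: 19, 6: 46}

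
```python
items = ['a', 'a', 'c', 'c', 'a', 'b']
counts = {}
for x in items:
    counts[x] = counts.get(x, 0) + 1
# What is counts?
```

Initial: counts = {}, items = ['a', 'a', 'c', 'c', 'a', 'b']
See 'a': counts = {'a': 1}
See 'a': counts = {'a': 2}
See 'c': counts = {'a': 2, 'c': 1}
See 'c': counts = {'a': 2, 'c': 2}
See 'a': counts = {'a': 3, 'c': 2}
See 'b': counts = {'a': 3, 'c': 2, 'b': 1}

{'a': 3, 'c': 2, 'b': 1}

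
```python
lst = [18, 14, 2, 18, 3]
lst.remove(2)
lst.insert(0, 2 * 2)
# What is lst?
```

After line 1: lst = [18, 14, 2, 18, 3]
After line 2 (remove first 2): lst = [18, 14, 18, 3]
After line 3 (insert 4 at index 0): lst = [4, 18, 14, 18, 3]

[4, 18, 14, 18, 3]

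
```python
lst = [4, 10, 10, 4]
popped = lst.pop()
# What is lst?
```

[4, 10, 10]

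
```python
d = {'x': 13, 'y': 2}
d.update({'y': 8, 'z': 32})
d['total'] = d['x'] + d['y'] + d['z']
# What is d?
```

After line 1: d = {'x': 13, 'y': 2}
After line 2 (y overwritten, z added): d = {'x': 13, 'y': 8, 'z': 32}
After line 3 (total = 13 + 8 + 32 = 53): d = {'x': 13, 'y': 8, 'z': 32, 'total': 53}

{'x': 13, 'y': 8, 'z': 32, 'total': 53}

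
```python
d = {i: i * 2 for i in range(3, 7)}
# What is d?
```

{3: 6, 4: 8, 5: 10, 6: 12}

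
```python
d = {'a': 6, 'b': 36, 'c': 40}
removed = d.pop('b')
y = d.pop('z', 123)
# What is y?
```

After line 1: d = {'a': 6, 'b': 36, 'c': 40}
After line 2 (pop 'b' returns 36): d = {'a': 6, 'c': 40}, removed = 36
After line 3 (pop 'z' missing, returns default 123): d = {'a': 6, 'c': 40}, y = 123

123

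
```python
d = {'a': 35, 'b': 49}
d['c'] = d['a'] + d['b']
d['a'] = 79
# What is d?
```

After line 1: d = {'a': 35, 'b': 49}
After line 2 (d['c'] = 35 + 49): d = {'a': 35, 'b': 49, 'c': 84}
After line 3: d = {'a': 79, 'b': 49, 'c': 84}

{'a': 79, 'b': 49, 'c': 84}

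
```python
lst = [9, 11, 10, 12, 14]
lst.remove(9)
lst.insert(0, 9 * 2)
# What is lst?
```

After line 1: lst = [9, 11, 10, 12, 14]
After line 2 (remove first 9): lst = [11, 10, 12, 14]
After line 3 (insert 18 at index 0): lst = [18, 11, 10, 12, 14]

[18, 11, 10, 12, 14]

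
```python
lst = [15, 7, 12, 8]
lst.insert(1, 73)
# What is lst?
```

[15, 73, 7, 12, 8]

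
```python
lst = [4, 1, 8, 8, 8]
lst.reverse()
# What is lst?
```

[8, 8, 8, 1, 4]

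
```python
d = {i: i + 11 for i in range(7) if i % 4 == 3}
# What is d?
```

{3: 14}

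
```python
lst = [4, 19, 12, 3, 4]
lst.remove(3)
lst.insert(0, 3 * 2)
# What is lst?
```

After line 1: lst = [4, 19, 12, 3, 4]
After line 2 (remove first 3): lst = [4, 19, 12, 4]
After line 3 (insert 6 at index 0): lst = [6, 4, 19, 12, 4]

[6, 4, 19, 12, 4]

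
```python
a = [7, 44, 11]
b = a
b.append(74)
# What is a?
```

After line 1: a = [7, 44, 11]
After line 2 (b = a is an alias, same object): a = [7, 44, 11], b = [7, 44, 11]
After line 3 (b.append mutates the shared list): a = [7, 44, 11, 74], b = [7, 44, 11, 74]

[7, 44, 11, 74]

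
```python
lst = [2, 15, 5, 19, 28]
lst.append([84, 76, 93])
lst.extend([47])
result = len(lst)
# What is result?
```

After line 1: lst = [2, 15, 5, 19, 28]
After line 2 (append adds [84, 76, 93] as single element): lst = [2, 15, 5, 19, 28, [84, 76, 93]]
After line 3 (extend unpacks [47], adds 47): lst = [2, 15, 5, 19, 28, [84, 76, 93], 47]
After line 4: result = len(lst) = 7

7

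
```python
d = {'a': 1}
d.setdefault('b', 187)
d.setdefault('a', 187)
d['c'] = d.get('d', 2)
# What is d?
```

After line 1: d = {'a': 1}
After line 2 (setdefault adds 'b'=187): d = {'a': 1, 'b': 187}
After line 3 (setdefault 'a' no-op, already exists): d = {'a': 1, 'b': 187}
After line 4 (get('d', 2) returns default since 'd' not in d): d = {'a': 1, 'b': 187, 'c': 2}

{'a': 1, 'b': 187, 'c': 2}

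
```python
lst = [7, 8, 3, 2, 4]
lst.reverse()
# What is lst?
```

[4, 2, 3, 8, 7]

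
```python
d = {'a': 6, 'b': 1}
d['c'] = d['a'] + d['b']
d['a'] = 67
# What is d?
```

After line 1: d = {'a': 6, 'b': 1}
After line 2 (d['c'] = 6 + 1): d = {'a': 6, 'b': 1, 'c': 7}
After line 3: d = {'a': 67, 'b': 1, 'c': 7}

{'a': 67, 'b': 1, 'c': 7}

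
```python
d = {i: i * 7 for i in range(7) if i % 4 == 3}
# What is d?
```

{3: 21}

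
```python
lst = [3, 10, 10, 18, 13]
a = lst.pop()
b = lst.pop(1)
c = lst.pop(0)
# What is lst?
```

After line 1: lst = [3, 10, 10, 18, 13]
After line 2 (pop() -> a = 13): lst = [3, 10, 10, 18]
After line 3 (pop(1) -> b = 10): lst = [3, 10, 18]
After line 4 (pop(0) -> c = 3): lst = [10, 18]

[10, 18]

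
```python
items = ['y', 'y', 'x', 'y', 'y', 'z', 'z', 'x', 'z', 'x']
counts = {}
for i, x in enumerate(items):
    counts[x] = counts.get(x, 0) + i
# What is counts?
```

Initial: counts = {}, items = ['y', 'y', 'x', 'y', 'y', 'z', 'z', 'x', 'z', 'x']
i=0, x='y': counts = {'y': 0}
i=1, x='y': counts = {'y': 1}
i=2, x='x': counts = {'y': 1, 'x': 2}
i=3, x='y': counts = {'y': 4, 'x': 2}
i=4, x='y': counts = {'y': 8, 'x': 2}
i=5, x='z': counts = {'y': 8, 'x': 2, 'z': 5}
i=6, x='z': counts = {'y': 8, 'x': 2, 'z': 11}
i=7, x='x': counts = {'y': 8, 'x': 9, 'z': 11}
i=8, x='z': counts = {'y': 8, 'x': 9, 'z': 19}
i=9, x='x': counts = {'y': 8, 'x': 18, 'z': 19}

{'y': 8, 'x': 18, 'z': 19}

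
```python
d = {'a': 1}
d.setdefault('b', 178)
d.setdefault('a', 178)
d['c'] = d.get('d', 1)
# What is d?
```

After line 1: d = {'a': 1}
After line 2 (setdefault adds 'b'=178): d = {'a': 1, 'b': 178}
After line 3 (setdefault 'a' no-op, already exists): d = {'a': 1, 'b': 178}
After line 4 (get('d', 1) returns default since 'd' not in d): d = {'a': 1, 'b': 178, 'c': 1}

{'a': 1, 'b': 178, 'c': 1}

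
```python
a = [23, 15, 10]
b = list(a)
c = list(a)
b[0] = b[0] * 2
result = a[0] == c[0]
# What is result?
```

After line 1: a = [23, 15, 10]
After line 2 (b = list(a), copy): a = [23, 15, 10], b = [23, 15, 10]
After line 3 (c = list(a) is a copy, new object): c = [23, 15, 10]
After line 4 (b[0] = 23 * 2 = 46; only b mutates (copy)): a = [23, 15, 10], b = [46, 15, 10], c = [23, 15, 10]
After line 5 (a[0] = 23, c[0] = 23; result = True)

True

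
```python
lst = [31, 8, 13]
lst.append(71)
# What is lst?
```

[31, 8, 13, 71]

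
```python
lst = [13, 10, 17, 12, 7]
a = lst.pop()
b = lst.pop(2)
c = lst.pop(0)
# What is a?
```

After line 1: lst = [13, 10, 17, 12, 7]
After line 2 (pop() -> a = 7): lst = [13, 10, 17, 12]
After line 3 (pop(2) -> b = 17): lst = [13, 10, 12]
After line 4 (pop(0) -> c = 13): lst = [10, 12]

7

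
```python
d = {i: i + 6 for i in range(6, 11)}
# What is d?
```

{6: 12, 7: 13, 8: 14, 9: 15, 10: 16}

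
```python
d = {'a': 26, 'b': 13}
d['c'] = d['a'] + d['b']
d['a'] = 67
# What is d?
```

After line 1: d = {'a': 26, 'b': 13}
After line 2 (d['c'] = 26 + 13): d = {'a': 26, 'b': 13, 'c': 39}
After line 3: d = {'a': 67, 'b': 13, 'c': 39}

{'a': 67, 'b': 13, 'c': 39}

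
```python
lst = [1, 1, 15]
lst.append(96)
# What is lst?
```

[1, 1, 15, 96]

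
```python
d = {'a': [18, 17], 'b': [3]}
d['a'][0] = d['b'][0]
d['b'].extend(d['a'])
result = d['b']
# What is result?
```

After line 1: d = {'a': [18, 17], 'b': [3]}
After line 2 (a[0] = b[0] = 3): d = {'a': [3, 17], 'b': [3]}
After line 3 (b.extend(a) appends [3, 17]): d = {'a': [3, 17], 'b': [3, 3, 17]}
After line 4: result = d['b'] = [3, 3, 17]

[3, 3, 17]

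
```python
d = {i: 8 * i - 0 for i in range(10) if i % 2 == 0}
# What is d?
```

{0: 0, 2: 16, 4: 32, 6: 48, 8: 64}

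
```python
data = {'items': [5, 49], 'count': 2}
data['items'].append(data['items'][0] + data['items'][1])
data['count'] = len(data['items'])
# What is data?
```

After line 1: data = {'items': [5, 49], 'count': 2}
After line 2 (append 5 + 49 = 54): data = {'items': [5, 49, 54], 'count': 2}
After line 3 (count = len(items) = 3): data = {'items': [5, 49, 54], 'count': 3}

{'items': [5, 49, 54], 'count': 3}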